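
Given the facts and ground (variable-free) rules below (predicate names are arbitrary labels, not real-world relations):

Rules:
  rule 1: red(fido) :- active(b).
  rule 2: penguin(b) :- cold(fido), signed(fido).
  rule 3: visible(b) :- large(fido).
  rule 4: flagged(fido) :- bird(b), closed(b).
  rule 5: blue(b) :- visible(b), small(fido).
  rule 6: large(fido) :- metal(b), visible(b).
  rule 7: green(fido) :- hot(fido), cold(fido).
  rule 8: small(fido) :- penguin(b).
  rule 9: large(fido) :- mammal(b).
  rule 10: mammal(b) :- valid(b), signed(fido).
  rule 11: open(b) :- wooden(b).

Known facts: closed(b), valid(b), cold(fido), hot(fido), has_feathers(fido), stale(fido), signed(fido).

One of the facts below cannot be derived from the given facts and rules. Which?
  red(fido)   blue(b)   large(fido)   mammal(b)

red(fido)

Round 1 — rule 2, rule 7, rule 10, derive penguin(b), green(fido), mammal(b).
Round 2 — rule 8, rule 9, derive small(fido), large(fido).
Round 3 — rule 3, derive visible(b).
Round 4 — rule 5, derive blue(b).
Derived: blue(b) (round 4), large(fido) (round 2), mammal(b) (round 1). red(fido) never appears in any round.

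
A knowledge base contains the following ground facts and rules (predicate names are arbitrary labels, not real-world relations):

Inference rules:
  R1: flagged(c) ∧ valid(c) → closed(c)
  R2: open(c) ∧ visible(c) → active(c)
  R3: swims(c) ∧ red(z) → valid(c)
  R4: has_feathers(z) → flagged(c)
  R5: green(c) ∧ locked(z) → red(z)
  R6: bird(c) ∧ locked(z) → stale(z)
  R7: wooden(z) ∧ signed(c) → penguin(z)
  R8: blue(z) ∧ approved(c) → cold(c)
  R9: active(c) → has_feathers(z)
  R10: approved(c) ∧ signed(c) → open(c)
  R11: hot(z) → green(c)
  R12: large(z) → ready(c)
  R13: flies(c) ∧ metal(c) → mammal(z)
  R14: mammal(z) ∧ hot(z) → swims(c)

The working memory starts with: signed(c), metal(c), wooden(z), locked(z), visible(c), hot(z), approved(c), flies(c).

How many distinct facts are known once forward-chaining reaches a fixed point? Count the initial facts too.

Round 1: R7 [wooden(z) ∧ signed(c) → penguin(z)]; R10 [approved(c) ∧ signed(c) → open(c)]; R11 [hot(z) → green(c)]; R13 [flies(c) ∧ metal(c) → mammal(z)]. Adds penguin(z), open(c), green(c), mammal(z).
Round 2: R2 [open(c) ∧ visible(c) → active(c)]; R5 [green(c) ∧ locked(z) → red(z)]; R14 [mammal(z) ∧ hot(z) → swims(c)]. Adds active(c), red(z), swims(c).
Round 3: R3 [swims(c) ∧ red(z) → valid(c)]; R9 [active(c) → has_feathers(z)]. Adds valid(c), has_feathers(z).
Round 4: R4 [has_feathers(z) → flagged(c)]. Adds flagged(c).
Round 5: R1 [flagged(c) ∧ valid(c) → closed(c)]. Adds closed(c).
Closure: {active(c), approved(c), closed(c), flagged(c), flies(c), green(c), has_feathers(z), hot(z), locked(z), mammal(z), metal(c), open(c), penguin(z), red(z), signed(c), swims(c), valid(c), visible(c), wooden(z)} — 19 facts.

19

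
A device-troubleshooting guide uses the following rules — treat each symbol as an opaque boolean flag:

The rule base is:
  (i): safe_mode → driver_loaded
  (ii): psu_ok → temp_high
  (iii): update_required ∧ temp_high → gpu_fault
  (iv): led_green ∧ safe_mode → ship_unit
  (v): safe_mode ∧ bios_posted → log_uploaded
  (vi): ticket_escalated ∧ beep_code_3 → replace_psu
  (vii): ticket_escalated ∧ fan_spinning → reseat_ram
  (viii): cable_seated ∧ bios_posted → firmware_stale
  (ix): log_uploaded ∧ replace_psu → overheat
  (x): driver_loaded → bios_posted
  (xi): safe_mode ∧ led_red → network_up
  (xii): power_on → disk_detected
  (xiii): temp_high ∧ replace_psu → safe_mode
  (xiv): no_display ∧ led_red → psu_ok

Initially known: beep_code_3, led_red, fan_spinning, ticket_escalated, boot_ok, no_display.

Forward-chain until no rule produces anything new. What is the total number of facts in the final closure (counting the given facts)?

16

[1] (vi) [ticket_escalated ∧ beep_code_3 → replace_psu]; (vii) [ticket_escalated ∧ fan_spinning → reseat_ram]; (xiv) [no_display ∧ led_red → psu_ok]. ⇒ new: replace_psu, reseat_ram, psu_ok.
[2] (ii) [psu_ok → temp_high]. ⇒ new: temp_high.
[3] (xiii) [temp_high ∧ replace_psu → safe_mode]. ⇒ new: safe_mode.
[4] (i) [safe_mode → driver_loaded]; (xi) [safe_mode ∧ led_red → network_up]. ⇒ new: driver_loaded, network_up.
[5] (x) [driver_loaded → bios_posted]. ⇒ new: bios_posted.
[6] (v) [safe_mode ∧ bios_posted → log_uploaded]. ⇒ new: log_uploaded.
[7] (ix) [log_uploaded ∧ replace_psu → overheat]. ⇒ new: overheat.
Closure: {beep_code_3, bios_posted, boot_ok, driver_loaded, fan_spinning, led_red, log_uploaded, network_up, no_display, overheat, psu_ok, replace_psu, reseat_ram, safe_mode, temp_high, ticket_escalated} — 16 facts.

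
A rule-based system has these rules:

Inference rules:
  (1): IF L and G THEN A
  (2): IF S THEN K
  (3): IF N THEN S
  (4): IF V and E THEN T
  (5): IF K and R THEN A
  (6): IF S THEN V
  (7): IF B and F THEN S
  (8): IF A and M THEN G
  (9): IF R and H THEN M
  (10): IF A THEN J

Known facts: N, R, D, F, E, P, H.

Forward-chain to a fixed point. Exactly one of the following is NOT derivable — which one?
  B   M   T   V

Round 1: (3) [IF N THEN S]; (9) [IF R and H THEN M]. Adds S, M.
Round 2: (2) [IF S THEN K]; (6) [IF S THEN V]. Adds K, V.
Round 3: (4) [IF V and E THEN T]; (5) [IF K and R THEN A]. Adds T, A.
Round 4: (8) [IF A and M THEN G]; (10) [IF A THEN J]. Adds G, J.
Derived: M (round 1), T (round 3), V (round 2). B never appears in any round.

B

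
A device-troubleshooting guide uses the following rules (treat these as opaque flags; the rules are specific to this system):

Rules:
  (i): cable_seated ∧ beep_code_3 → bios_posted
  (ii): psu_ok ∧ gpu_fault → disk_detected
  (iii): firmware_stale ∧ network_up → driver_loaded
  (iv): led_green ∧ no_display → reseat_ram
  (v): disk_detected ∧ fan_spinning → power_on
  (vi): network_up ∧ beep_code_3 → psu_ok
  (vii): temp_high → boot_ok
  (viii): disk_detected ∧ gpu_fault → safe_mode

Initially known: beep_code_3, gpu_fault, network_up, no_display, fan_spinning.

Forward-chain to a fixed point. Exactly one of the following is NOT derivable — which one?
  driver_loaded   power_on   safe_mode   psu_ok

Round 1 — (vi), derive psu_ok.
Round 2 — (ii), derive disk_detected.
Round 3 — (v), (viii), derive power_on, safe_mode.
Derived: safe_mode (round 3), power_on (round 3), psu_ok (round 1). driver_loaded never appears in any round.

driver_loaded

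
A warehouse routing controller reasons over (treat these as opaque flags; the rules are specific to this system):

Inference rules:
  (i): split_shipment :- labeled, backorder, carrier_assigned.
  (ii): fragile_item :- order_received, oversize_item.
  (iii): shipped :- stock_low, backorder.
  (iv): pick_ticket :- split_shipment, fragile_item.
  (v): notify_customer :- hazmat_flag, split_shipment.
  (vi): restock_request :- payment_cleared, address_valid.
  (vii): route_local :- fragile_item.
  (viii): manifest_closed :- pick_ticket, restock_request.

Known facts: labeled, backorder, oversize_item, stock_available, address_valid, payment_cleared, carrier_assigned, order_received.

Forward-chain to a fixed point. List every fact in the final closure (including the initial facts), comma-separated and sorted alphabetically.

address_valid, backorder, carrier_assigned, fragile_item, labeled, manifest_closed, order_received, oversize_item, payment_cleared, pick_ticket, restock_request, route_local, split_shipment, stock_available

Round 1: (i) [split_shipment :- labeled, backorder, carrier_assigned.]; (ii) [fragile_item :- order_received, oversize_item.]; (vi) [restock_request :- payment_cleared, address_valid.]. Adds split_shipment, fragile_item, restock_request.
Round 2: (iv) [pick_ticket :- split_shipment, fragile_item.]; (vii) [route_local :- fragile_item.]. Adds pick_ticket, route_local.
Round 3: (viii) [manifest_closed :- pick_ticket, restock_request.]. Adds manifest_closed.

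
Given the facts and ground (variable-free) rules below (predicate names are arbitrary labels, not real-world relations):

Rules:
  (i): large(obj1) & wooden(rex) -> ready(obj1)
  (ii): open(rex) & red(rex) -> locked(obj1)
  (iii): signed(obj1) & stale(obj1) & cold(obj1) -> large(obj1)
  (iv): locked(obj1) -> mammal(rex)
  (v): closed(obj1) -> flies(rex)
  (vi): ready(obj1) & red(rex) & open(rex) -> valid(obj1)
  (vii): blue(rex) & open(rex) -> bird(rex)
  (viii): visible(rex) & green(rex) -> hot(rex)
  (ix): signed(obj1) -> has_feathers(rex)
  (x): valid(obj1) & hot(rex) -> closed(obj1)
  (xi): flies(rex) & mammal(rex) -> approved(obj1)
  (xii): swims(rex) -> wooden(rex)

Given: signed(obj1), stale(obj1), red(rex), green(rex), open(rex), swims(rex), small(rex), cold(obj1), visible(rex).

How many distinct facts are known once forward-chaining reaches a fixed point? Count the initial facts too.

Round 1 — (ii), (iii), (viii), (ix), (xii), derive locked(obj1), large(obj1), hot(rex), has_feathers(rex), wooden(rex).
Round 2 — (i), (iv), derive ready(obj1), mammal(rex).
Round 3 — (vi), derive valid(obj1).
Round 4 — (x), derive closed(obj1).
Round 5 — (v), derive flies(rex).
Round 6 — (xi), derive approved(obj1).
Closure: {approved(obj1), closed(obj1), cold(obj1), flies(rex), green(rex), has_feathers(rex), hot(rex), large(obj1), locked(obj1), mammal(rex), open(rex), ready(obj1), red(rex), signed(obj1), small(rex), stale(obj1), swims(rex), valid(obj1), visible(rex), wooden(rex)} — 20 facts.

20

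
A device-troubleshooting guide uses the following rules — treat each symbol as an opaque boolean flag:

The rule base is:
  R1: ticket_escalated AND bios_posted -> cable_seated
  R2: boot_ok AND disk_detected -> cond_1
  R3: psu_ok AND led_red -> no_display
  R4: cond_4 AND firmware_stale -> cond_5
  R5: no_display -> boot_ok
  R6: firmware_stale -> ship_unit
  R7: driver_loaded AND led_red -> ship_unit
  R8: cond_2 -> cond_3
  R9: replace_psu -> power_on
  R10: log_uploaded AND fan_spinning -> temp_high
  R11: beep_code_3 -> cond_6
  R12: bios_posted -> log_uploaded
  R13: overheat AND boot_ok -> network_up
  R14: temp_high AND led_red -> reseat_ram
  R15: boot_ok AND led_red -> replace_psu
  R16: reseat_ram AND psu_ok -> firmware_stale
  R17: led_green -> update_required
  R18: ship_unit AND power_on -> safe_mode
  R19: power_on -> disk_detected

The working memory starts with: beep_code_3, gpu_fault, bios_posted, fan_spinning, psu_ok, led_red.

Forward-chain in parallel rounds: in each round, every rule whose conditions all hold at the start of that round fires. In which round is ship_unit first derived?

Round 1 — R3, R11, R12, derive no_display, cond_6, log_uploaded.
Round 2 — R5, R10, derive boot_ok, temp_high.
Round 3 — R14, R15, derive reseat_ram, replace_psu.
Round 4 — R9, R16, derive power_on, firmware_stale.
Round 5 — R6, R19, derive ship_unit, disk_detected.
ship_unit first appears in round 5.

5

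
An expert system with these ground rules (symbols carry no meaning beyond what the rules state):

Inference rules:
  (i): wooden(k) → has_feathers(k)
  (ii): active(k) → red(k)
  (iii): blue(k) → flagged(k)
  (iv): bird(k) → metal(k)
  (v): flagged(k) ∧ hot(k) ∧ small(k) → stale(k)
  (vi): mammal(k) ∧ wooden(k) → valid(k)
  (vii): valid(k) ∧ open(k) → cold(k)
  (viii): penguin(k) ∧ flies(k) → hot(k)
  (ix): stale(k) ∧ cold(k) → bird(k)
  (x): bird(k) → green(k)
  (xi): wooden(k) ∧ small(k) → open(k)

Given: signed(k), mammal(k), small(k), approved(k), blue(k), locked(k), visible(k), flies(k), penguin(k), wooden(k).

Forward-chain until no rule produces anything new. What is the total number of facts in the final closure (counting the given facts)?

Round 1 fires (i), (iii), (vi), (viii), (xi), giving has_feathers(k), flagged(k), valid(k), hot(k), open(k).
Round 2 fires (v), (vii), giving stale(k), cold(k).
Round 3 fires (ix), giving bird(k).
Round 4 fires (iv), (x), giving metal(k), green(k).
Closure: {approved(k), bird(k), blue(k), cold(k), flagged(k), flies(k), green(k), has_feathers(k), hot(k), locked(k), mammal(k), metal(k), open(k), penguin(k), signed(k), small(k), stale(k), valid(k), visible(k), wooden(k)} — 20 facts.

20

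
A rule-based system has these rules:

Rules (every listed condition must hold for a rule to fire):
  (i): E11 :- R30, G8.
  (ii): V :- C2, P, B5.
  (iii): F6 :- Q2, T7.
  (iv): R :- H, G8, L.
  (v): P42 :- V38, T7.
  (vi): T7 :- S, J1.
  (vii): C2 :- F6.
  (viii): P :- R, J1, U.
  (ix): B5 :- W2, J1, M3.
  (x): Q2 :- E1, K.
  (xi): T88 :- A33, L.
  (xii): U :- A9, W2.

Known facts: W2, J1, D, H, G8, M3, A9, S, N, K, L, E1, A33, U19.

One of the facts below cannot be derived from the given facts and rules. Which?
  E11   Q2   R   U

Round 1 fires (iv), (vi), (ix), (x), (xi), (xii), giving R, T7, B5, Q2, T88, U.
Round 2 fires (iii), (viii), giving F6, P.
Round 3 fires (vii), giving C2.
Round 4 fires (ii), giving V.
Derived: R (round 1), Q2 (round 1), U (round 1). E11 never appears in any round.

E11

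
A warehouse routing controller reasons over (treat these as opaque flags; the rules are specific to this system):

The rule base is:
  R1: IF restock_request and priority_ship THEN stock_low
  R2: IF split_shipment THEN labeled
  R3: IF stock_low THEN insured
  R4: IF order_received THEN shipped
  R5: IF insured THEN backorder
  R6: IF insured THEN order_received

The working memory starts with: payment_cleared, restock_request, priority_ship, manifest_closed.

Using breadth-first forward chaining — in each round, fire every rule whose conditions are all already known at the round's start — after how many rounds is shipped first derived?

4

Round 1: R1 [IF restock_request and priority_ship THEN stock_low]. New: stock_low.
Round 2: R3 [IF stock_low THEN insured]. New: insured.
Round 3: R5 [IF insured THEN backorder]; R6 [IF insured THEN order_received]. New: backorder, order_received.
Round 4: R4 [IF order_received THEN shipped]. New: shipped.
shipped first appears in round 4.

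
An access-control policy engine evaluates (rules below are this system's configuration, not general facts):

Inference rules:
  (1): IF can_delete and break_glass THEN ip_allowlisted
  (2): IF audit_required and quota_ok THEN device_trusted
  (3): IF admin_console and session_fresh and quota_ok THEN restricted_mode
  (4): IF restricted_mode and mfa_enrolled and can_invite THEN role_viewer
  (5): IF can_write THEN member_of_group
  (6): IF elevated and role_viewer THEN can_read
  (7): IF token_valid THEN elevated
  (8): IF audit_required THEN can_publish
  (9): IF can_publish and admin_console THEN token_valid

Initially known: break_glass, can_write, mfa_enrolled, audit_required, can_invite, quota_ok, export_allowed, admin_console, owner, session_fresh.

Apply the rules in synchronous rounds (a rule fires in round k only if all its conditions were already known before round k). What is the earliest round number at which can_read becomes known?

4

Round 1 fires (2), (3), (5), (8), giving device_trusted, restricted_mode, member_of_group, can_publish.
Round 2 fires (4), (9), giving role_viewer, token_valid.
Round 3 fires (7), giving elevated.
Round 4 fires (6), giving can_read.
can_read first appears in round 4.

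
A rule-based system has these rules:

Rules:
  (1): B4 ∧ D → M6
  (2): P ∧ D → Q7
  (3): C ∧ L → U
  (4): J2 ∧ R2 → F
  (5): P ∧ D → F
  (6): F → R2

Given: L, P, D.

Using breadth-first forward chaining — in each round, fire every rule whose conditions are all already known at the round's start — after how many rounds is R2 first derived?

[1] (2) [P ∧ D → Q7]; (5) [P ∧ D → F]. ⇒ new: Q7, F.
[2] (6) [F → R2]. ⇒ new: R2.
R2 first appears in round 2.

2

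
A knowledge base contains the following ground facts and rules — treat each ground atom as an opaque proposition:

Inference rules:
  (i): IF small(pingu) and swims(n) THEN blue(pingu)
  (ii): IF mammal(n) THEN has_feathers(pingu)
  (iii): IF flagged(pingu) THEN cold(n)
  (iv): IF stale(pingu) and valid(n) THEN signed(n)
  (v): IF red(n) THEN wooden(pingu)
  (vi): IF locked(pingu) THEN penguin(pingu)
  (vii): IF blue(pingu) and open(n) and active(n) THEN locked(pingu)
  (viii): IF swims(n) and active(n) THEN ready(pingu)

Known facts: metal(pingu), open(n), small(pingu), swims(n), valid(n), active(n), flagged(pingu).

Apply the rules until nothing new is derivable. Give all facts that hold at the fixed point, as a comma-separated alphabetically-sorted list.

Round 1: (i) [IF small(pingu) and swims(n) THEN blue(pingu)]; (iii) [IF flagged(pingu) THEN cold(n)]; (viii) [IF swims(n) and active(n) THEN ready(pingu)]. Adds blue(pingu), cold(n), ready(pingu).
Round 2: (vii) [IF blue(pingu) and open(n) and active(n) THEN locked(pingu)]. Adds locked(pingu).
Round 3: (vi) [IF locked(pingu) THEN penguin(pingu)]. Adds penguin(pingu).

active(n), blue(pingu), cold(n), flagged(pingu), locked(pingu), metal(pingu), open(n), penguin(pingu), ready(pingu), small(pingu), swims(n), valid(n)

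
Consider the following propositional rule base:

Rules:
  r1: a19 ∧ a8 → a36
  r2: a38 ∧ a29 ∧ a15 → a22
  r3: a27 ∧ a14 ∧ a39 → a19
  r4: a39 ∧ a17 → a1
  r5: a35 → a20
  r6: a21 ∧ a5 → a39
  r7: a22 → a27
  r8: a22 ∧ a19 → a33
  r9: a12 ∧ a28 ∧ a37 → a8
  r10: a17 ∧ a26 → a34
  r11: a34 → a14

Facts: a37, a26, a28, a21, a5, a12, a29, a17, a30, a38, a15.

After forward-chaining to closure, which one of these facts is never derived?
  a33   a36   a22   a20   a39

[1] r2 [a38 ∧ a29 ∧ a15 → a22]; r6 [a21 ∧ a5 → a39]; r9 [a12 ∧ a28 ∧ a37 → a8]; r10 [a17 ∧ a26 → a34]. ⇒ new: a22, a39, a8, a34.
[2] r4 [a39 ∧ a17 → a1]; r7 [a22 → a27]; r11 [a34 → a14]. ⇒ new: a1, a27, a14.
[3] r3 [a27 ∧ a14 ∧ a39 → a19]. ⇒ new: a19.
[4] r1 [a19 ∧ a8 → a36]; r8 [a22 ∧ a19 → a33]. ⇒ new: a36, a33.
Derived: a33 (round 4), a39 (round 1), a36 (round 4), a22 (round 1). a20 never appears in any round.

a20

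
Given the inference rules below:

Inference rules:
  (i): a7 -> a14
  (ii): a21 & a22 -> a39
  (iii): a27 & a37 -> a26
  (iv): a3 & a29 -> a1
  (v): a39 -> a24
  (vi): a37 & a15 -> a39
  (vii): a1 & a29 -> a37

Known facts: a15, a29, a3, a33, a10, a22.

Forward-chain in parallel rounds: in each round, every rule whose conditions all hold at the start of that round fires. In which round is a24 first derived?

4

Round 1 — (iv), derive a1.
Round 2 — (vii), derive a37.
Round 3 — (vi), derive a39.
Round 4 — (v), derive a24.
a24 first appears in round 4.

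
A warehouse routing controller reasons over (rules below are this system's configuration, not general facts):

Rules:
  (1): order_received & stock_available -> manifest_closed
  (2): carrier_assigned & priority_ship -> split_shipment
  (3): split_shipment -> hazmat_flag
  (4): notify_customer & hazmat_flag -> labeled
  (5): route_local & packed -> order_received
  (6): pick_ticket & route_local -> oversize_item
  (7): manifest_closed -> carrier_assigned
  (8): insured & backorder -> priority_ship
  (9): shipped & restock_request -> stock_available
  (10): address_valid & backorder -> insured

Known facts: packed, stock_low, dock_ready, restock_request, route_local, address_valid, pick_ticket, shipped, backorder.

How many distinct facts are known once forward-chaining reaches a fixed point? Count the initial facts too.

18

[1] (5) [route_local & packed -> order_received]; (6) [pick_ticket & route_local -> oversize_item]; (9) [shipped & restock_request -> stock_available]; (10) [address_valid & backorder -> insured]. ⇒ new: order_received, oversize_item, stock_available, insured.
[2] (1) [order_received & stock_available -> manifest_closed]; (8) [insured & backorder -> priority_ship]. ⇒ new: manifest_closed, priority_ship.
[3] (7) [manifest_closed -> carrier_assigned]. ⇒ new: carrier_assigned.
[4] (2) [carrier_assigned & priority_ship -> split_shipment]. ⇒ new: split_shipment.
[5] (3) [split_shipment -> hazmat_flag]. ⇒ new: hazmat_flag.
Closure: {address_valid, backorder, carrier_assigned, dock_ready, hazmat_flag, insured, manifest_closed, order_received, oversize_item, packed, pick_ticket, priority_ship, restock_request, route_local, shipped, split_shipment, stock_available, stock_low} — 18 facts.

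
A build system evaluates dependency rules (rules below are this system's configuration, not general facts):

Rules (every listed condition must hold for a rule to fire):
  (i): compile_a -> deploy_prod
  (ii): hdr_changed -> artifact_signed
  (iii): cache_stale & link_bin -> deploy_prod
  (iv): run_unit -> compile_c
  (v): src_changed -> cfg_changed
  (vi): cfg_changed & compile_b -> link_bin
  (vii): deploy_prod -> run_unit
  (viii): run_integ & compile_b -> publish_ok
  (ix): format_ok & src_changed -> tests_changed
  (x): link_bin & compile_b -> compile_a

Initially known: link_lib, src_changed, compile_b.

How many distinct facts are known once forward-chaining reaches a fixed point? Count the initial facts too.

Round 1 fires (v), giving cfg_changed.
Round 2 fires (vi), giving link_bin.
Round 3 fires (x), giving compile_a.
Round 4 fires (i), giving deploy_prod.
Round 5 fires (vii), giving run_unit.
Round 6 fires (iv), giving compile_c.
Closure: {cfg_changed, compile_a, compile_b, compile_c, deploy_prod, link_bin, link_lib, run_unit, src_changed} — 9 facts.

9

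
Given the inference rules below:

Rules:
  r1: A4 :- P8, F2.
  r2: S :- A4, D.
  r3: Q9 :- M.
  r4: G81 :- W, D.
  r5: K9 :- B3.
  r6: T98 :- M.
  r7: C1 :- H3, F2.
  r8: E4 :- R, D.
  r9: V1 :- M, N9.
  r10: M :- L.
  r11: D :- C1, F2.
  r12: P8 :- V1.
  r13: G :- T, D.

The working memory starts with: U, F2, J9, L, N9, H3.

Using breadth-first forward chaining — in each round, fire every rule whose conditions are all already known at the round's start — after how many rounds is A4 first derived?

[1] r7 [C1 :- H3, F2.]; r10 [M :- L.]. ⇒ new: C1, M.
[2] r3 [Q9 :- M.]; r6 [T98 :- M.]; r9 [V1 :- M, N9.]; r11 [D :- C1, F2.]. ⇒ new: Q9, T98, V1, D.
[3] r12 [P8 :- V1.]. ⇒ new: P8.
[4] r1 [A4 :- P8, F2.]. ⇒ new: A4.
A4 first appears in round 4.

4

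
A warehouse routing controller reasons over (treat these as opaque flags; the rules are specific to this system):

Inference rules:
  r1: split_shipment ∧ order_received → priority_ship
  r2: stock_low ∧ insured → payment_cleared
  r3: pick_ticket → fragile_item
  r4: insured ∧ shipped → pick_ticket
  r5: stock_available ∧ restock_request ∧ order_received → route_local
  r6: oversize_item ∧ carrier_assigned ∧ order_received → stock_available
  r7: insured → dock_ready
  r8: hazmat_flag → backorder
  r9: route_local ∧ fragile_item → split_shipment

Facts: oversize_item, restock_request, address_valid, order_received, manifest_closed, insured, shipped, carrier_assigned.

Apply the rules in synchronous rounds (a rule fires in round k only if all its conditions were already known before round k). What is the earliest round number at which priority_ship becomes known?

[1] r4 [insured ∧ shipped → pick_ticket]; r6 [oversize_item ∧ carrier_assigned ∧ order_received → stock_available]; r7 [insured → dock_ready]. ⇒ new: pick_ticket, stock_available, dock_ready.
[2] r3 [pick_ticket → fragile_item]; r5 [stock_available ∧ restock_request ∧ order_received → route_local]. ⇒ new: fragile_item, route_local.
[3] r9 [route_local ∧ fragile_item → split_shipment]. ⇒ new: split_shipment.
[4] r1 [split_shipment ∧ order_received → priority_ship]. ⇒ new: priority_ship.
priority_ship first appears in round 4.

4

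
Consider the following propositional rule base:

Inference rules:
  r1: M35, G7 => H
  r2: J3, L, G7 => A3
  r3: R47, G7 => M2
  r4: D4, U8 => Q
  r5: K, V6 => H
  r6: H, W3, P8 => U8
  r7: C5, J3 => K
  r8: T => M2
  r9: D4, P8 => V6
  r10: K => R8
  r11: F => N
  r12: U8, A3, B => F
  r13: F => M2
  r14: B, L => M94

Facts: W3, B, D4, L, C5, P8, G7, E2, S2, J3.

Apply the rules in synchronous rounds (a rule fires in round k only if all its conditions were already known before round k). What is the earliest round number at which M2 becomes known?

5

Round 1 — r2, r7, r9, r14, derive A3, K, V6, M94.
Round 2 — r5, r10, derive H, R8.
Round 3 — r6, derive U8.
Round 4 — r4, r12, derive Q, F.
Round 5 — r11, r13, derive N, M2.
M2 first appears in round 5.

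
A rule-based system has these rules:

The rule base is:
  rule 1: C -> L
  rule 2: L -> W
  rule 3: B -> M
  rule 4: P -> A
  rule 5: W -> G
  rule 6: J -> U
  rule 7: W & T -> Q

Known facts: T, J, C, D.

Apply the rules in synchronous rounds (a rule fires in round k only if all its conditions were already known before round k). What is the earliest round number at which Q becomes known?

3

[1] rule 1 [C -> L]; rule 6 [J -> U]. ⇒ new: L, U.
[2] rule 2 [L -> W]. ⇒ new: W.
[3] rule 5 [W -> G]; rule 7 [W & T -> Q]. ⇒ new: G, Q.
Q first appears in round 3.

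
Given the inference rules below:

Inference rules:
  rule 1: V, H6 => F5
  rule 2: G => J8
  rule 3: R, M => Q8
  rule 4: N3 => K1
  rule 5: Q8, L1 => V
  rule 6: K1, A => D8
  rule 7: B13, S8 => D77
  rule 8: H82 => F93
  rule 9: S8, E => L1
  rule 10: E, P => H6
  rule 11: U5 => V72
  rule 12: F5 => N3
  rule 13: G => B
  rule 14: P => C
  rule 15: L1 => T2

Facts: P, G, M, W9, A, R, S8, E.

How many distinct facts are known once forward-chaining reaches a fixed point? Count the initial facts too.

20

Round 1: rule 2 [G => J8]; rule 3 [R, M => Q8]; rule 9 [S8, E => L1]; rule 10 [E, P => H6]; rule 13 [G => B]; rule 14 [P => C]. New: J8, Q8, L1, H6, B, C.
Round 2: rule 5 [Q8, L1 => V]; rule 15 [L1 => T2]. New: V, T2.
Round 3: rule 1 [V, H6 => F5]. New: F5.
Round 4: rule 12 [F5 => N3]. New: N3.
Round 5: rule 4 [N3 => K1]. New: K1.
Round 6: rule 6 [K1, A => D8]. New: D8.
Closure: {A, B, C, D8, E, F5, G, H6, J8, K1, L1, M, N3, P, Q8, R, S8, T2, V, W9} — 20 facts.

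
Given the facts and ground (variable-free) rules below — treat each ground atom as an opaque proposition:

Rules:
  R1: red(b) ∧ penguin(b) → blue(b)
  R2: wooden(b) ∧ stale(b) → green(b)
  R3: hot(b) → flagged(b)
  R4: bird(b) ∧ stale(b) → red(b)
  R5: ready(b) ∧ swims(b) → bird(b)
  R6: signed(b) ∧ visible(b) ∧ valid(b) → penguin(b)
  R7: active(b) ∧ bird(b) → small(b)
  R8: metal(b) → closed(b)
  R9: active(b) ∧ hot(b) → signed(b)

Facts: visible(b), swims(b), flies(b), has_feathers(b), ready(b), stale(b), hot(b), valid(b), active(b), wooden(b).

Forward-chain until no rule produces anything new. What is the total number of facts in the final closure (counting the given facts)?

Round 1 fires R2, R3, R5, R9, giving green(b), flagged(b), bird(b), signed(b).
Round 2 fires R4, R6, R7, giving red(b), penguin(b), small(b).
Round 3 fires R1, giving blue(b).
Closure: {active(b), bird(b), blue(b), flagged(b), flies(b), green(b), has_feathers(b), hot(b), penguin(b), ready(b), red(b), signed(b), small(b), stale(b), swims(b), valid(b), visible(b), wooden(b)} — 18 facts.

18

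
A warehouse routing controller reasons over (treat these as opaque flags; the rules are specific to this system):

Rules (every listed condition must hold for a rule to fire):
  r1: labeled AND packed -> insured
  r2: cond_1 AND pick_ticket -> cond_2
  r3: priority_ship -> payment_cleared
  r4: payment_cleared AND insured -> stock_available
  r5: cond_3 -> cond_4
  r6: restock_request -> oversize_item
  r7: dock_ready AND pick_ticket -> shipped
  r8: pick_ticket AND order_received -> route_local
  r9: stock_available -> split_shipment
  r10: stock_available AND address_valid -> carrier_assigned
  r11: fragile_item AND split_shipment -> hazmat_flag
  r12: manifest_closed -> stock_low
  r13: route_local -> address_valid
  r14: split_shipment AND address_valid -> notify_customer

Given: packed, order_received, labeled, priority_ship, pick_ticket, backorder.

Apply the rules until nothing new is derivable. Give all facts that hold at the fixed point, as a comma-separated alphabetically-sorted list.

address_valid, backorder, carrier_assigned, insured, labeled, notify_customer, order_received, packed, payment_cleared, pick_ticket, priority_ship, route_local, split_shipment, stock_available

Round 1 — r1, r3, r8, derive insured, payment_cleared, route_local.
Round 2 — r4, r13, derive stock_available, address_valid.
Round 3 — r9, r10, derive split_shipment, carrier_assigned.
Round 4 — r14, derive notify_customer.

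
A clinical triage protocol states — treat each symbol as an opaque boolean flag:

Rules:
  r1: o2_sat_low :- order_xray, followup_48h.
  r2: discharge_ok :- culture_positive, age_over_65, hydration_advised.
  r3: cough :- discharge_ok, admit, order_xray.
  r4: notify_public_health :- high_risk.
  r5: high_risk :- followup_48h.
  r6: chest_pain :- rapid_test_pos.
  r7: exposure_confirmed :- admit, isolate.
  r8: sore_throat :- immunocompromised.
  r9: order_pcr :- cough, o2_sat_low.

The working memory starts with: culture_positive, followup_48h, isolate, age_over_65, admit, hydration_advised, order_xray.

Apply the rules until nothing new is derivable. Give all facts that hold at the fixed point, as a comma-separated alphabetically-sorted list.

admit, age_over_65, cough, culture_positive, discharge_ok, exposure_confirmed, followup_48h, high_risk, hydration_advised, isolate, notify_public_health, o2_sat_low, order_pcr, order_xray

Round 1 — r1, r2, r5, r7, derive o2_sat_low, discharge_ok, high_risk, exposure_confirmed.
Round 2 — r3, r4, derive cough, notify_public_health.
Round 3 — r9, derive order_pcr.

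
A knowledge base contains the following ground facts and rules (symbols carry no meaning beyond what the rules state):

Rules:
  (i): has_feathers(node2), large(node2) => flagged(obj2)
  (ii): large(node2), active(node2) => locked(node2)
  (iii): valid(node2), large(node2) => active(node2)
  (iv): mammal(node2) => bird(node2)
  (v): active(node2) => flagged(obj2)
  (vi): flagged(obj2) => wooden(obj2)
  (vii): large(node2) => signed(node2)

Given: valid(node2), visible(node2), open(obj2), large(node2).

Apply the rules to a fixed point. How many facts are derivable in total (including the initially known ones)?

9

Round 1: (iii) [valid(node2), large(node2) => active(node2)]; (vii) [large(node2) => signed(node2)]. New: active(node2), signed(node2).
Round 2: (ii) [large(node2), active(node2) => locked(node2)]; (v) [active(node2) => flagged(obj2)]. New: locked(node2), flagged(obj2).
Round 3: (vi) [flagged(obj2) => wooden(obj2)]. New: wooden(obj2).
Closure: {active(node2), flagged(obj2), large(node2), locked(node2), open(obj2), signed(node2), valid(node2), visible(node2), wooden(obj2)} — 9 facts.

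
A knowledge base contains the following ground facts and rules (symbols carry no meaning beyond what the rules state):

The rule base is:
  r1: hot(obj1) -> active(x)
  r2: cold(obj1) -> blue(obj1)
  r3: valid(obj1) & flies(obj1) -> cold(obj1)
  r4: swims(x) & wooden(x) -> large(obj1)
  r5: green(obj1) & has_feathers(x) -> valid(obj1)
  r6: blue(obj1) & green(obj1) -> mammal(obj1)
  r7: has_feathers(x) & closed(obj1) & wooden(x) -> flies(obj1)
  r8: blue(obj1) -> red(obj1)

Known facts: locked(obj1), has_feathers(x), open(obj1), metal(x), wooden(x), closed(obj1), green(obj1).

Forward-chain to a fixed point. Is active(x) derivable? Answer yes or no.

no

[1] r5 [green(obj1) & has_feathers(x) -> valid(obj1)]; r7 [has_feathers(x) & closed(obj1) & wooden(x) -> flies(obj1)]. ⇒ new: valid(obj1), flies(obj1).
[2] r3 [valid(obj1) & flies(obj1) -> cold(obj1)]. ⇒ new: cold(obj1).
[3] r2 [cold(obj1) -> blue(obj1)]. ⇒ new: blue(obj1).
[4] r6 [blue(obj1) & green(obj1) -> mammal(obj1)]; r8 [blue(obj1) -> red(obj1)]. ⇒ new: mammal(obj1), red(obj1).
Fixed point reached. active(x) is concluded only by r1; r1 needs hot(obj1) (never derived).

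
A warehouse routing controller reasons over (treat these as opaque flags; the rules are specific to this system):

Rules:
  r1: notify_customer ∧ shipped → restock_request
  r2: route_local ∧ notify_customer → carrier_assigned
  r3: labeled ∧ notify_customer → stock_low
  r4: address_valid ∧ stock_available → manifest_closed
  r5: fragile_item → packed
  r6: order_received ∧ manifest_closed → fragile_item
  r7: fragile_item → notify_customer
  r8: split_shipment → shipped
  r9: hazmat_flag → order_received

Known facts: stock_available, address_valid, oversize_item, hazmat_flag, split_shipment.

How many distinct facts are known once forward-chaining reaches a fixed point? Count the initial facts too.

[1] r4 [address_valid ∧ stock_available → manifest_closed]; r8 [split_shipment → shipped]; r9 [hazmat_flag → order_received]. ⇒ new: manifest_closed, shipped, order_received.
[2] r6 [order_received ∧ manifest_closed → fragile_item]. ⇒ new: fragile_item.
[3] r5 [fragile_item → packed]; r7 [fragile_item → notify_customer]. ⇒ new: packed, notify_customer.
[4] r1 [notify_customer ∧ shipped → restock_request]. ⇒ new: restock_request.
Closure: {address_valid, fragile_item, hazmat_flag, manifest_closed, notify_customer, order_received, oversize_item, packed, restock_request, shipped, split_shipment, stock_available} — 12 facts.

12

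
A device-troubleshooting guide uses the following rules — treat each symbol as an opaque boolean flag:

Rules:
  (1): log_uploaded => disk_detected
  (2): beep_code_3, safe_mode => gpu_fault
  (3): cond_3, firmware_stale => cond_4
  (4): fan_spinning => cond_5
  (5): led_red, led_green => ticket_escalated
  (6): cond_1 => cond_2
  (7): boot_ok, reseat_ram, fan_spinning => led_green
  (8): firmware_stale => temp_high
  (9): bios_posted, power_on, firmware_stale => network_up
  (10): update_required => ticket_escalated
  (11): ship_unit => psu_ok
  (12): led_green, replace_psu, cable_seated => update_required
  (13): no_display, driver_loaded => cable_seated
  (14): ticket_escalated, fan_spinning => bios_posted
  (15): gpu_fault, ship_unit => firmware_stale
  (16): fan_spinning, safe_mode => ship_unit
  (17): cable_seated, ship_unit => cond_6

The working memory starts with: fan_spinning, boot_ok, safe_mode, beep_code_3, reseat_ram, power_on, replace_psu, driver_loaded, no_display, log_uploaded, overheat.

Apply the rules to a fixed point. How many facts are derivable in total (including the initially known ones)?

[1] (1) [log_uploaded => disk_detected]; (2) [beep_code_3, safe_mode => gpu_fault]; (4) [fan_spinning => cond_5]; (7) [boot_ok, reseat_ram, fan_spinning => led_green]; (13) [no_display, driver_loaded => cable_seated]; (16) [fan_spinning, safe_mode => ship_unit]. ⇒ new: disk_detected, gpu_fault, cond_5, led_green, cable_seated, ship_unit.
[2] (11) [ship_unit => psu_ok]; (12) [led_green, replace_psu, cable_seated => update_required]; (15) [gpu_fault, ship_unit => firmware_stale]; (17) [cable_seated, ship_unit => cond_6]. ⇒ new: psu_ok, update_required, firmware_stale, cond_6.
[3] (8) [firmware_stale => temp_high]; (10) [update_required => ticket_escalated]. ⇒ new: temp_high, ticket_escalated.
[4] (14) [ticket_escalated, fan_spinning => bios_posted]. ⇒ new: bios_posted.
[5] (9) [bios_posted, power_on, firmware_stale => network_up]. ⇒ new: network_up.
Closure: {beep_code_3, bios_posted, boot_ok, cable_seated, cond_5, cond_6, disk_detected, driver_loaded, fan_spinning, firmware_stale, gpu_fault, led_green, log_uploaded, network_up, no_display, overheat, power_on, psu_ok, replace_psu, reseat_ram, safe_mode, ship_unit, temp_high, ticket_escalated, update_required} — 25 facts.

25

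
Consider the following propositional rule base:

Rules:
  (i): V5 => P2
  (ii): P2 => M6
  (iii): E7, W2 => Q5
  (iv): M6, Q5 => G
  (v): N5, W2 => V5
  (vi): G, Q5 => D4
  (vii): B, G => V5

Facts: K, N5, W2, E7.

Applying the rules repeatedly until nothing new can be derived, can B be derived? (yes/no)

no

Round 1: (iii) [E7, W2 => Q5]; (v) [N5, W2 => V5]. New: Q5, V5.
Round 2: (i) [V5 => P2]. New: P2.
Round 3: (ii) [P2 => M6]. New: M6.
Round 4: (iv) [M6, Q5 => G]. New: G.
Round 5: (vi) [G, Q5 => D4]. New: D4.
Fixed point reached. No rule has B as a consequent, and it is not given.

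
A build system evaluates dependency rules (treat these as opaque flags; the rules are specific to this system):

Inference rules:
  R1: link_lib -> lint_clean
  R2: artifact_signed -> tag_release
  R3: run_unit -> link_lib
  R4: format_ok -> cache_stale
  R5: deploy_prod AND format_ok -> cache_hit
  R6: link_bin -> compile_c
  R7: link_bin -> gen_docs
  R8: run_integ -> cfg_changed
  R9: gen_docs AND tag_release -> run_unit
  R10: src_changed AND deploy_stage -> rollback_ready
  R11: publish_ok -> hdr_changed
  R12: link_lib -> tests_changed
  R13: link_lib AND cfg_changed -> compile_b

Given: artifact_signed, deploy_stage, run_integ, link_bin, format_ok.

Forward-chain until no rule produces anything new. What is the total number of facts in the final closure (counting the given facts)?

Round 1 fires R2, R4, R6, R7, R8, giving tag_release, cache_stale, compile_c, gen_docs, cfg_changed.
Round 2 fires R9, giving run_unit.
Round 3 fires R3, giving link_lib.
Round 4 fires R1, R12, R13, giving lint_clean, tests_changed, compile_b.
Closure: {artifact_signed, cache_stale, cfg_changed, compile_b, compile_c, deploy_stage, format_ok, gen_docs, link_bin, link_lib, lint_clean, run_integ, run_unit, tag_release, tests_changed} — 15 facts.

15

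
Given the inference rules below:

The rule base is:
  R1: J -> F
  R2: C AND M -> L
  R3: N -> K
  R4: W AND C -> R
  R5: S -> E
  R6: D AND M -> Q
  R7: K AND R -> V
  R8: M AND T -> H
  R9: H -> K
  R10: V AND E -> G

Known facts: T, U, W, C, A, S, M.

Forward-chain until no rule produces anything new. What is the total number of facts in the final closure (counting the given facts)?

14

Round 1: R2 [C AND M -> L]; R4 [W AND C -> R]; R5 [S -> E]; R8 [M AND T -> H]. Adds L, R, E, H.
Round 2: R9 [H -> K]. Adds K.
Round 3: R7 [K AND R -> V]. Adds V.
Round 4: R10 [V AND E -> G]. Adds G.
Closure: {A, C, E, G, H, K, L, M, R, S, T, U, V, W} — 14 facts.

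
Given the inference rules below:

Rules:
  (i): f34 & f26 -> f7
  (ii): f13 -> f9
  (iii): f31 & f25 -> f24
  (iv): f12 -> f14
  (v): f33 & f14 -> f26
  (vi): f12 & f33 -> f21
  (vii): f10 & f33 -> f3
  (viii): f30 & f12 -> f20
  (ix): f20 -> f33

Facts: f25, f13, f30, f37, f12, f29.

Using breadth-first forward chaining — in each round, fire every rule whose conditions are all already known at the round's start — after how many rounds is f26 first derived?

Round 1 — (ii), (iv), (viii), derive f9, f14, f20.
Round 2 — (ix), derive f33.
Round 3 — (v), (vi), derive f26, f21.
f26 first appears in round 3.

3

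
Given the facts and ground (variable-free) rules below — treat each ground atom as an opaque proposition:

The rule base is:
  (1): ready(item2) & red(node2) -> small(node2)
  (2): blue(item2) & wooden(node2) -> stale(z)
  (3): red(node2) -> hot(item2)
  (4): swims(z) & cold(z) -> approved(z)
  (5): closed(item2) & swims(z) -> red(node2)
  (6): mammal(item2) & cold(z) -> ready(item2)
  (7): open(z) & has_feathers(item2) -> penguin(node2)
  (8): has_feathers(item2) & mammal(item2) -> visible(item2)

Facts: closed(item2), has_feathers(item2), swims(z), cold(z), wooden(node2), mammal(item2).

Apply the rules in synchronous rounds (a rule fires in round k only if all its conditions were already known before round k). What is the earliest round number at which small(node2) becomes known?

2

Round 1 fires (4), (5), (6), (8), giving approved(z), red(node2), ready(item2), visible(item2).
Round 2 fires (1), (3), giving small(node2), hot(item2).
small(node2) first appears in round 2.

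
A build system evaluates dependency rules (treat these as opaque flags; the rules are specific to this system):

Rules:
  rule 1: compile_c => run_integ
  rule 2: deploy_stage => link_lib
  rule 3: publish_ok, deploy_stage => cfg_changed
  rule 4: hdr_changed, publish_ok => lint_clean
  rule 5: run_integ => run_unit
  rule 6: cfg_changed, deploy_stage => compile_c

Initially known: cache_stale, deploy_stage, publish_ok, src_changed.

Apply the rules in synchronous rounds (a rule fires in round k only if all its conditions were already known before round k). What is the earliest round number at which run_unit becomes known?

Round 1: rule 2 [deploy_stage => link_lib]; rule 3 [publish_ok, deploy_stage => cfg_changed]. New: link_lib, cfg_changed.
Round 2: rule 6 [cfg_changed, deploy_stage => compile_c]. New: compile_c.
Round 3: rule 1 [compile_c => run_integ]. New: run_integ.
Round 4: rule 5 [run_integ => run_unit]. New: run_unit.
run_unit first appears in round 4.

4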